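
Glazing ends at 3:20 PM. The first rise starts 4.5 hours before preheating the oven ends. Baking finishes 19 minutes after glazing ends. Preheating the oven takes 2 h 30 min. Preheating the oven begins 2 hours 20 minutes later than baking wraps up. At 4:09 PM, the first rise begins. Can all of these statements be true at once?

No

Baking ends at 3:20 PM + 19 min = 3:39 PM.
Preheating the oven starts at 3:39 PM + 140 min = 5:59 PM.
Preheating the oven ends at 5:59 PM + 150 min = 8:29 PM.
The first rise starts at 8:29 PM − 270 min = 3:59 PM.
But the first rise is also said to start at 4:09 PM — a 10-minute conflict.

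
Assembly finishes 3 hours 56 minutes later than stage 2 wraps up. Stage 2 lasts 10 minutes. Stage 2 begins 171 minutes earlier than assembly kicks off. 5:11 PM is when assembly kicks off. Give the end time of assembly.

Stage 2 starts at 5:11 PM − 171 min = 2:20 PM.
Stage 2 ends at 2:20 PM + 10 min = 2:30 PM.
Assembly ends at 2:30 PM + 236 min = 6:26 PM.

6:26 PM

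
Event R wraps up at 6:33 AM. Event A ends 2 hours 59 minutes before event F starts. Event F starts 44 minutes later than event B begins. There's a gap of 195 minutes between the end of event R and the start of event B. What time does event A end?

7:33 AM

Event B starts at 6:33 AM + 195 min = 9:48 AM.
Event F starts at 9:48 AM + 44 min = 10:32 AM.
Event A ends at 10:32 AM − 179 min = 7:33 AM.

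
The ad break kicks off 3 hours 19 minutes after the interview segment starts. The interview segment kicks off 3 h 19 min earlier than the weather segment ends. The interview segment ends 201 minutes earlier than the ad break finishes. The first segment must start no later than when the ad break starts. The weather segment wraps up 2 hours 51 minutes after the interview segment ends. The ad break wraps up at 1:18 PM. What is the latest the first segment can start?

12:48 PM

The interview segment ends at 1:18 PM − 201 min = 9:57 AM.
The weather segment ends at 9:57 AM + 171 min = 12:48 PM.
The interview segment starts at 12:48 PM − 199 min = 9:29 AM.
The ad break starts at 9:29 AM + 199 min = 12:48 PM.
The first segment is bounded by the ad break, so the latest it can start is 12:48 PM.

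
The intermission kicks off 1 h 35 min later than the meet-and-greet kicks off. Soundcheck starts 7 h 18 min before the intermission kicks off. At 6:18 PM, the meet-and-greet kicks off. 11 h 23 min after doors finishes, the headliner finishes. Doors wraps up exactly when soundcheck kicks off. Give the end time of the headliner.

The intermission starts at 6:18 PM + 95 min = 7:53 PM.
Soundcheck starts at 7:53 PM − 438 min = 12:35 PM.
So doors ends at 12:35 PM.
The headliner ends at 12:35 PM + 683 min = 11:58 PM.

11:58 PM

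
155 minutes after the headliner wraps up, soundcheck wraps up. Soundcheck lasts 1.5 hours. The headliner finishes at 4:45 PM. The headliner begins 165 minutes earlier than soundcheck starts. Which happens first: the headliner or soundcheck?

Soundcheck ends at 4:45 PM + 155 min = 7:20 PM.
Soundcheck starts at 7:20 PM − 90 min = 5:50 PM.
The headliner starts at 5:50 PM − 165 min = 3:05 PM.
The headliner starts at 3:05 PM and soundcheck starts at 5:50 PM, so the headliner is first.

the headliner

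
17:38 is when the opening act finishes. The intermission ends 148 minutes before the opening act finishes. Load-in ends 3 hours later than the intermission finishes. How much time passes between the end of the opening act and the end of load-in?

32 minutes

The intermission ends at 17:38 − 148 min = 15:10.
Load-in ends at 15:10 + 180 min = 18:10.
From 17:38 to 18:10 is 32 minutes.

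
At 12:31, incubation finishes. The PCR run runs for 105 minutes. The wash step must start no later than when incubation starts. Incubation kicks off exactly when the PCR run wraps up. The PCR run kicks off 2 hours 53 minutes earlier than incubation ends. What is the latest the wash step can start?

The PCR run starts at 12:31 − 173 min = 09:38.
The PCR run ends at 09:38 + 105 min = 11:23.
So incubation starts at 11:23.
The wash step is bounded by incubation, so the latest it can start is 11:23.

11:23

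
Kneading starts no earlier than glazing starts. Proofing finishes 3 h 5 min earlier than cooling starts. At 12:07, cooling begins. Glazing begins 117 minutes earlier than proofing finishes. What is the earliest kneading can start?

Proofing ends at 12:07 − 185 min = 09:02.
Glazing starts at 09:02 − 117 min = 07:05.
Kneading is bounded by glazing, so the earliest it can start is 07:05.

07:05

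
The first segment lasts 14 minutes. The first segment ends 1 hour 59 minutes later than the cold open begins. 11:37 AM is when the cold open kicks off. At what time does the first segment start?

The first segment ends at 11:37 AM + 119 min = 1:36 PM.
The first segment starts at 1:36 PM − 14 min = 1:22 PM.

1:22 PM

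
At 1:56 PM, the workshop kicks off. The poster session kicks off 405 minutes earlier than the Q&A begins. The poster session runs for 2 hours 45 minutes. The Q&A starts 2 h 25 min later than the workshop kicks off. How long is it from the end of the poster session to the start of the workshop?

1 h 35 min

The Q&A starts at 1:56 PM + 145 min = 4:21 PM.
The poster session starts at 4:21 PM − 405 min = 9:36 AM.
The poster session ends at 9:36 AM + 165 min = 12:21 PM.
From 12:21 PM to 1:56 PM is 1 h 35 min.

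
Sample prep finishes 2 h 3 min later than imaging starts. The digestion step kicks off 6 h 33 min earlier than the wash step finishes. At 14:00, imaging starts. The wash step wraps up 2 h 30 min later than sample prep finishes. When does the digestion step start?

12:00

Sample prep ends at 14:00 + 123 min = 16:03.
The wash step ends at 16:03 + 150 min = 18:33.
The digestion step starts at 18:33 − 393 min = 12:00.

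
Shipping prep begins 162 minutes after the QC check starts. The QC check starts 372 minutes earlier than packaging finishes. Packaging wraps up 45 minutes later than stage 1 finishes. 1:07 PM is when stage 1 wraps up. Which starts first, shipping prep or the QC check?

the QC check

Packaging ends at 1:07 PM + 45 min = 1:52 PM.
The QC check starts at 1:52 PM − 372 min = 7:40 AM.
Shipping prep starts at 7:40 AM + 162 min = 10:22 AM.
Shipping prep starts at 10:22 AM and the QC check starts at 7:40 AM, so the QC check is first.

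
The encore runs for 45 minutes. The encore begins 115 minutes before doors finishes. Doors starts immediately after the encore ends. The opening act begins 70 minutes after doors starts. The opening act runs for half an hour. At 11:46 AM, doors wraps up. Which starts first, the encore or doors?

The encore starts at 11:46 AM − 115 min = 9:51 AM.
The encore ends at 9:51 AM + 45 min = 10:36 AM.
So doors starts at 10:36 AM.
The encore starts at 9:51 AM and doors starts at 10:36 AM, so the encore is first.

the encore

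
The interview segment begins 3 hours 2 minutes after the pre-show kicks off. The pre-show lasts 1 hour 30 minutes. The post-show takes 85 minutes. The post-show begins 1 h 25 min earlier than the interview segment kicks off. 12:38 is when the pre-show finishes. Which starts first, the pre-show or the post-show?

The pre-show starts at 12:38 − 90 min = 11:08.
The interview segment starts at 11:08 + 182 min = 14:10.
The post-show starts at 14:10 − 85 min = 12:45.
The pre-show starts at 11:08 and the post-show starts at 12:45, so the pre-show is first.

the pre-show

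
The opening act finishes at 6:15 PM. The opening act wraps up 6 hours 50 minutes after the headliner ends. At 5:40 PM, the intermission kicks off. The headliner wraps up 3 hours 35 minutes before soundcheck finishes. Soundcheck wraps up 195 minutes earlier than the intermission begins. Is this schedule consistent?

No

Soundcheck ends at 5:40 PM − 195 min = 2:25 PM.
The headliner ends at 2:25 PM − 215 min = 10:50 AM.
The opening act ends at 10:50 AM + 410 min = 5:40 PM.
But the opening act is also said to end at 6:15 PM — a 35-minute conflict.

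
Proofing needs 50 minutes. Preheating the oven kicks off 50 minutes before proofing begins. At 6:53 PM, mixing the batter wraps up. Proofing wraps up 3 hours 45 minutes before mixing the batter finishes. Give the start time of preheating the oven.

1:28 PM

Proofing ends at 6:53 PM − 225 min = 3:08 PM.
Proofing starts at 3:08 PM − 50 min = 2:18 PM.
Preheating the oven starts at 2:18 PM − 50 min = 1:28 PM.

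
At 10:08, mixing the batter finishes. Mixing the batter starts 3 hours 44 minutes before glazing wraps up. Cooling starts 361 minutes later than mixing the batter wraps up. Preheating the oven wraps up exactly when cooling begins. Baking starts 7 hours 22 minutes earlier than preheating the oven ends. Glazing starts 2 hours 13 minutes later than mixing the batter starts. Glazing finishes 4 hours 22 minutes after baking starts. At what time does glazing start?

11:38

Cooling starts at 10:08 + 361 min = 16:09.
So preheating the oven ends at 16:09.
Baking starts at 16:09 − 442 min = 08:47.
Glazing ends at 08:47 + 262 min = 13:09.
Mixing the batter starts at 13:09 − 224 min = 09:25.
Glazing starts at 09:25 + 133 min = 11:38.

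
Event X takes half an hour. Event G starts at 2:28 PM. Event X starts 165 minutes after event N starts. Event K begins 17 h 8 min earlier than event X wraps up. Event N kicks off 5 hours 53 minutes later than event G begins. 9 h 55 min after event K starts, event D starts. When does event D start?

4:23 PM

Event N starts at 2:28 PM + 353 min = 8:21 PM.
Event X starts at 8:21 PM + 165 min = 11:06 PM.
Event X ends at 11:06 PM + 30 min = 11:36 PM.
Event K starts at 11:36 PM − 1028 min = 6:28 AM.
Event D starts at 6:28 AM + 595 min = 4:23 PM.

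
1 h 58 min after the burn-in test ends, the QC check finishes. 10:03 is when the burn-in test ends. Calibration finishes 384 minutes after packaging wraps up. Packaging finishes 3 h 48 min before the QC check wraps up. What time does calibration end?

The QC check ends at 10:03 + 118 min = 12:01.
Packaging ends at 12:01 − 228 min = 08:13.
Calibration ends at 08:13 + 384 min = 14:37.

14:37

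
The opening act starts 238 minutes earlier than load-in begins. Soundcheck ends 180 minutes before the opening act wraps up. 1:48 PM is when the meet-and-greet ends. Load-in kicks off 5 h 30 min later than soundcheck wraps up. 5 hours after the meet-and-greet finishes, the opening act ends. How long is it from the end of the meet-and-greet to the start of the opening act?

3 h 32 min

The opening act ends at 1:48 PM + 300 min = 6:48 PM.
Soundcheck ends at 6:48 PM − 180 min = 3:48 PM.
Load-in starts at 3:48 PM + 330 min = 9:18 PM.
The opening act starts at 9:18 PM − 238 min = 5:20 PM.
From 1:48 PM to 5:20 PM is 3 h 32 min.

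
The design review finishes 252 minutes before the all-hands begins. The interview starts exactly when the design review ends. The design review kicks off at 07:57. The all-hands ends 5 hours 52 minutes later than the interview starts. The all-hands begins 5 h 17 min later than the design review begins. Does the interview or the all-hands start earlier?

The all-hands starts at 07:57 + 317 min = 13:14.
The design review ends at 13:14 − 252 min = 09:02.
So the interview starts at 09:02.
The interview starts at 09:02 and the all-hands starts at 13:14, so the interview is first.

the interview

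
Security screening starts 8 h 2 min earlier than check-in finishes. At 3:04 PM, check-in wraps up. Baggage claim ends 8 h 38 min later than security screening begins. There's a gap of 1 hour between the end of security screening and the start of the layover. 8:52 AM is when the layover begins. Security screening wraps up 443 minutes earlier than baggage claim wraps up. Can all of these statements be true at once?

Security screening starts at 3:04 PM − 482 min = 7:02 AM.
Baggage claim ends at 7:02 AM + 518 min = 3:40 PM.
Security screening ends at 3:40 PM − 443 min = 8:17 AM.
The layover starts at 8:17 AM + 60 min = 9:17 AM.
But the layover is also said to start at 8:52 AM — a 25-minute conflict.

No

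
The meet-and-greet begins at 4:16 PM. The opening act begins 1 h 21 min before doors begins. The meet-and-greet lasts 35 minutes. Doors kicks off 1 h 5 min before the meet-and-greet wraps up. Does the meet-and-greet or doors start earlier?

doors

The meet-and-greet ends at 4:16 PM + 35 min = 4:51 PM.
Doors starts at 4:51 PM − 65 min = 3:46 PM.
The meet-and-greet starts at 4:16 PM and doors starts at 3:46 PM, so doors is first.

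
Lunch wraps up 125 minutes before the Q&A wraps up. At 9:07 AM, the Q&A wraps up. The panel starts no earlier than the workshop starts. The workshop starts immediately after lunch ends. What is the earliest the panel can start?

7:02 AM

Lunch ends at 9:07 AM − 125 min = 7:02 AM.
So the workshop starts at 7:02 AM.
The panel is bounded by the workshop, so the earliest it can start is 7:02 AM.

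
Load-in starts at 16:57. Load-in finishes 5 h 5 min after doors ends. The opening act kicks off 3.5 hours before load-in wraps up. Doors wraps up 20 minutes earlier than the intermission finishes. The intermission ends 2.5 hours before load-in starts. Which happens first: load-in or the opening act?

The intermission ends at 16:57 − 150 min = 14:27.
Doors ends at 14:27 − 20 min = 14:07.
Load-in ends at 14:07 + 305 min = 19:12.
The opening act starts at 19:12 − 210 min = 15:42.
Load-in starts at 16:57 and the opening act starts at 15:42, so the opening act is first.

the opening act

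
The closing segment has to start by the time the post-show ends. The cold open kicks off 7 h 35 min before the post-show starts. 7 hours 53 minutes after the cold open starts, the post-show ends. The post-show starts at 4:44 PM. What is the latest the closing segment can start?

The cold open starts at 4:44 PM − 455 min = 9:09 AM.
The post-show ends at 9:09 AM + 473 min = 5:02 PM.
The closing segment is bounded by the post-show, so the latest it can start is 5:02 PM.

5:02 PM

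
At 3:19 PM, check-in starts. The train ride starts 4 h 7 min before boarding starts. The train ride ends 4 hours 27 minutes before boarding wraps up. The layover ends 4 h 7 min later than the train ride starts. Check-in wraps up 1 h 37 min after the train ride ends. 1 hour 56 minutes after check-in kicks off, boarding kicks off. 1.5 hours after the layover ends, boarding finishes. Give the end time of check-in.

Boarding starts at 3:19 PM + 116 min = 5:15 PM.
The train ride starts at 5:15 PM − 247 min = 1:08 PM.
The layover ends at 1:08 PM + 247 min = 5:15 PM.
Boarding ends at 5:15 PM + 90 min = 6:45 PM.
The train ride ends at 6:45 PM − 267 min = 2:18 PM.
Check-in ends at 2:18 PM + 97 min = 3:55 PM.

3:55 PM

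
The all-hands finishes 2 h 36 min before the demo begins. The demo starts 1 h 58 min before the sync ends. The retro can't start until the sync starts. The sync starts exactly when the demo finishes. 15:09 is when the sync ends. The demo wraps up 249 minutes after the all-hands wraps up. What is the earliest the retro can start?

The demo starts at 15:09 − 118 min = 13:11.
The all-hands ends at 13:11 − 156 min = 10:35.
The demo ends at 10:35 + 249 min = 14:44.
So the sync starts at 14:44.
The retro is bounded by the sync, so the earliest it can start is 14:44.

14:44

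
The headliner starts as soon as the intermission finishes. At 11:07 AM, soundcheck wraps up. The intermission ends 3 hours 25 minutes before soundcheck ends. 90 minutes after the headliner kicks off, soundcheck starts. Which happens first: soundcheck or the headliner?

the headliner

The intermission ends at 11:07 AM − 205 min = 7:42 AM.
So the headliner starts at 7:42 AM.
Soundcheck starts at 7:42 AM + 90 min = 9:12 AM.
Soundcheck starts at 9:12 AM and the headliner starts at 7:42 AM, so the headliner is first.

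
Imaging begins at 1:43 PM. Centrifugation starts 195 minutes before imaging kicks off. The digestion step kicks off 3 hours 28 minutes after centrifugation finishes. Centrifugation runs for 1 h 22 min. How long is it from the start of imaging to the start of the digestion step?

1 h 35 min

Centrifugation starts at 1:43 PM − 195 min = 10:28 AM.
Centrifugation ends at 10:28 AM + 82 min = 11:50 AM.
The digestion step starts at 11:50 AM + 208 min = 3:18 PM.
From 1:43 PM to 3:18 PM is 1 h 35 min.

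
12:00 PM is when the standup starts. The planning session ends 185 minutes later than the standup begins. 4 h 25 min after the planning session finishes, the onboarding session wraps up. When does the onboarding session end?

7:30 PM

The planning session ends at 12:00 PM + 185 min = 3:05 PM.
The onboarding session ends at 3:05 PM + 265 min = 7:30 PM.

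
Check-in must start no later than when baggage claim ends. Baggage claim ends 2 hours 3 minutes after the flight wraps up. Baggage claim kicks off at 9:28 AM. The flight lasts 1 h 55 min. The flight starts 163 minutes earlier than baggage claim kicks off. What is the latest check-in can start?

10:43 AM

The flight starts at 9:28 AM − 163 min = 6:45 AM.
The flight ends at 6:45 AM + 115 min = 8:40 AM.
Baggage claim ends at 8:40 AM + 123 min = 10:43 AM.
Check-in is bounded by baggage claim, so the latest it can start is 10:43 AM.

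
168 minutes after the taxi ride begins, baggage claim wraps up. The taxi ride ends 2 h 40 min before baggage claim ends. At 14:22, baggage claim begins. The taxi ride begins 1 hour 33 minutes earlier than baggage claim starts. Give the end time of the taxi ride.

12:57

The taxi ride starts at 14:22 − 93 min = 12:49.
Baggage claim ends at 12:49 + 168 min = 15:37.
The taxi ride ends at 15:37 − 160 min = 12:57.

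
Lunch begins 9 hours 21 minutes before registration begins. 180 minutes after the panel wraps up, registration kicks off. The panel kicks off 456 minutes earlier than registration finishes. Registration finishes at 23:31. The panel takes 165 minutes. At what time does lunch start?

The panel starts at 23:31 − 456 min = 15:55.
The panel ends at 15:55 + 165 min = 18:40.
Registration starts at 18:40 + 180 min = 21:40.
Lunch starts at 21:40 − 561 min = 12:19.

12:19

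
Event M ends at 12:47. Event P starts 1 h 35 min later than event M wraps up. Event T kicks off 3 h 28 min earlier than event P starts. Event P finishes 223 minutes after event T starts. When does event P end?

Event P starts at 12:47 + 95 min = 14:22.
Event T starts at 14:22 − 208 min = 10:54.
Event P ends at 10:54 + 223 min = 14:37.

14:37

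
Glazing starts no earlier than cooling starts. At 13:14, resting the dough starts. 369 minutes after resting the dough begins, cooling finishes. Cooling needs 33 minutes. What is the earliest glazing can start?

Cooling ends at 13:14 + 369 min = 19:23.
Cooling starts at 19:23 − 33 min = 18:50.
Glazing is bounded by cooling, so the earliest it can start is 18:50.

18:50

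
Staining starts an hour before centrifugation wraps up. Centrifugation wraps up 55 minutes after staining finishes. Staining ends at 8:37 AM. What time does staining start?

8:32 AM

Centrifugation ends at 8:37 AM + 55 min = 9:32 AM.
Staining starts at 9:32 AM − 60 min = 8:32 AM.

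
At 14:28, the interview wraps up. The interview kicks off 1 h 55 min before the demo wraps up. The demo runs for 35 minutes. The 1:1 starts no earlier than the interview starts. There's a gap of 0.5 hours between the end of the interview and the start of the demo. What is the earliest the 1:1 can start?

The demo starts at 14:28 + 30 min = 14:58.
The demo ends at 14:58 + 35 min = 15:33.
The interview starts at 15:33 − 115 min = 13:38.
The 1:1 is bounded by the interview, so the earliest it can start is 13:38.

13:38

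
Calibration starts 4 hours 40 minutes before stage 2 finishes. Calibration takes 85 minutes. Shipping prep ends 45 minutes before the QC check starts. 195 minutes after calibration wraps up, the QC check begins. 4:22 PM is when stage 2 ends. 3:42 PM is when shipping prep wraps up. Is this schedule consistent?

No

Calibration starts at 4:22 PM − 280 min = 11:42 AM.
Calibration ends at 11:42 AM + 85 min = 1:07 PM.
The QC check starts at 1:07 PM + 195 min = 4:22 PM.
Shipping prep ends at 4:22 PM − 45 min = 3:37 PM.
But shipping prep is also said to end at 3:42 PM — a 5-minute conflict.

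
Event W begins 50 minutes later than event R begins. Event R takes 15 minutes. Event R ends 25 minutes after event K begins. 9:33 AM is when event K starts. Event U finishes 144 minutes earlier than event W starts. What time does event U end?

8:09 AM

Event R ends at 9:33 AM + 25 min = 9:58 AM.
Event R starts at 9:58 AM − 15 min = 9:43 AM.
Event W starts at 9:43 AM + 50 min = 10:33 AM.
Event U ends at 10:33 AM − 144 min = 8:09 AM.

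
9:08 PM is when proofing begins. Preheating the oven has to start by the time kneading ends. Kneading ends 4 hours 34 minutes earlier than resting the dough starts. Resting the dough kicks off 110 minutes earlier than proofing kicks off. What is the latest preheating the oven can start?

2:44 PM

Resting the dough starts at 9:08 PM − 110 min = 7:18 PM.
Kneading ends at 7:18 PM − 274 min = 2:44 PM.
Preheating the oven is bounded by kneading, so the latest it can start is 2:44 PM.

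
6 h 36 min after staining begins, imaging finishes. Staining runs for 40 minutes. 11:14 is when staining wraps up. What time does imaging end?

17:10

Staining starts at 11:14 − 40 min = 10:34.
Imaging ends at 10:34 + 396 min = 17:10.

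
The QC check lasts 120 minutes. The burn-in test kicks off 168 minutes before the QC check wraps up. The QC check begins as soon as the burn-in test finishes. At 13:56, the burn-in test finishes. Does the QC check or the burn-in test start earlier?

The QC check starts at 13:56.
The QC check ends at 13:56 + 120 min = 15:56.
The burn-in test starts at 15:56 − 168 min = 13:08.
The QC check starts at 13:56 and the burn-in test starts at 13:08, so the burn-in test is first.

the burn-in test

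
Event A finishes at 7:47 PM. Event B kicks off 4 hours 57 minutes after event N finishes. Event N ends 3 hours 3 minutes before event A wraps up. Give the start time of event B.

9:41 PM

Event N ends at 7:47 PM − 183 min = 4:44 PM.
Event B starts at 4:44 PM + 297 min = 9:41 PM.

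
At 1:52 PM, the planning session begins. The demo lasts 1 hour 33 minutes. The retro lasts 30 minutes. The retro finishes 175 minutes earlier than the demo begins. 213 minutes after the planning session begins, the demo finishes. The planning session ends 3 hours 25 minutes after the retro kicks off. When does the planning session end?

The demo ends at 1:52 PM + 213 min = 5:25 PM.
The demo starts at 5:25 PM − 93 min = 3:52 PM.
The retro ends at 3:52 PM − 175 min = 12:57 PM.
The retro starts at 12:57 PM − 30 min = 12:27 PM.
The planning session ends at 12:27 PM + 205 min = 3:52 PM.

3:52 PM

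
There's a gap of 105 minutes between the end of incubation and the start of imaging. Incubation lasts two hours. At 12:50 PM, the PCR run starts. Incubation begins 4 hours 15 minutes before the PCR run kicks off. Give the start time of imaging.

12:20 PM

Incubation starts at 12:50 PM − 255 min = 8:35 AM.
Incubation ends at 8:35 AM + 120 min = 10:35 AM.
Imaging starts at 10:35 AM + 105 min = 12:20 PM.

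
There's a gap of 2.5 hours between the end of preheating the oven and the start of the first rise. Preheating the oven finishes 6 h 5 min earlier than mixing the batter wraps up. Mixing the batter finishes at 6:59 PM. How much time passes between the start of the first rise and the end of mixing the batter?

Preheating the oven ends at 6:59 PM − 365 min = 12:54 PM.
The first rise starts at 12:54 PM + 150 min = 3:24 PM.
From 3:24 PM to 6:59 PM is 3 hours 35 minutes.

3 hours 35 minutes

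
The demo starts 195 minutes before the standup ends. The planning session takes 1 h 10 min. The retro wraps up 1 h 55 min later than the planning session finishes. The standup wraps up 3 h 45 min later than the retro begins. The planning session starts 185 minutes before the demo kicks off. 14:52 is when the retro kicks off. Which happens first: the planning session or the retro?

the planning session

The standup ends at 14:52 + 225 min = 18:37.
The demo starts at 18:37 − 195 min = 15:22.
The planning session starts at 15:22 − 185 min = 12:17.
The planning session starts at 12:17 and the retro starts at 14:52, so the planning session is first.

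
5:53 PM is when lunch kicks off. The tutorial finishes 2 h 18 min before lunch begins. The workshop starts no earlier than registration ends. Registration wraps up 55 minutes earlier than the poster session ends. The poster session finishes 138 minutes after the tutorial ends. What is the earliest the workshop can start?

4:58 PM

The tutorial ends at 5:53 PM − 138 min = 3:35 PM.
The poster session ends at 3:35 PM + 138 min = 5:53 PM.
Registration ends at 5:53 PM − 55 min = 4:58 PM.
The workshop is bounded by registration, so the earliest it can start is 4:58 PM.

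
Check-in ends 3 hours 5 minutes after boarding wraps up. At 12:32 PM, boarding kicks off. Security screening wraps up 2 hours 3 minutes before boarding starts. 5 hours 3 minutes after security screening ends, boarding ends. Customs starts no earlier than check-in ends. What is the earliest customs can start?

6:37 PM

Security screening ends at 12:32 PM − 123 min = 10:29 AM.
Boarding ends at 10:29 AM + 303 min = 3:32 PM.
Check-in ends at 3:32 PM + 185 min = 6:37 PM.
Customs is bounded by check-in, so the earliest it can start is 6:37 PM.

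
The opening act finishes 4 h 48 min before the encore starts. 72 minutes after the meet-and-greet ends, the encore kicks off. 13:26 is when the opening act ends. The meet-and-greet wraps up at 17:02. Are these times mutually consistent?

Yes

The encore starts at 17:02 + 72 min = 18:14.
The opening act ends at 18:14 − 288 min = 13:26.
That matches the stated 13:26, so the schedule is consistent.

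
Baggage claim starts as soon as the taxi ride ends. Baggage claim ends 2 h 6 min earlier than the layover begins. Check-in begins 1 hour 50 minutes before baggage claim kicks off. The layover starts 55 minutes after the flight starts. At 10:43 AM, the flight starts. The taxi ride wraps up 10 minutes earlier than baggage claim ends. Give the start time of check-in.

7:32 AM

The layover starts at 10:43 AM + 55 min = 11:38 AM.
Baggage claim ends at 11:38 AM − 126 min = 9:32 AM.
The taxi ride ends at 9:32 AM − 10 min = 9:22 AM.
So baggage claim starts at 9:22 AM.
Check-in starts at 9:22 AM − 110 min = 7:32 AM.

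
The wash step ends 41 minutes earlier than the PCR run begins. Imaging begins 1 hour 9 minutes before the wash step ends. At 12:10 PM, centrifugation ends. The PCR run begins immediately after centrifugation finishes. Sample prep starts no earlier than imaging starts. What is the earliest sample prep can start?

10:20 AM

The PCR run starts at 12:10 PM.
The wash step ends at 12:10 PM − 41 min = 11:29 AM.
Imaging starts at 11:29 AM − 69 min = 10:20 AM.
Sample prep is bounded by imaging, so the earliest it can start is 10:20 AM.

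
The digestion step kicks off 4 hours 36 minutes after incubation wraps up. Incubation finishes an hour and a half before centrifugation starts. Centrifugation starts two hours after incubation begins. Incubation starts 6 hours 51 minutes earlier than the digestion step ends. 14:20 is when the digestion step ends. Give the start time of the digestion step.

12:35

Incubation starts at 14:20 − 411 min = 07:29.
Centrifugation starts at 07:29 + 120 min = 09:29.
Incubation ends at 09:29 − 90 min = 07:59.
The digestion step starts at 07:59 + 276 min = 12:35.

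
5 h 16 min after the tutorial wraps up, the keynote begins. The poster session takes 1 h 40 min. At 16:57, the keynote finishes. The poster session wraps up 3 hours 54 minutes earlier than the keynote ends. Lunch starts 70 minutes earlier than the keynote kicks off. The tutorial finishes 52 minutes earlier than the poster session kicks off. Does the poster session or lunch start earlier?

the poster session

The poster session ends at 16:57 − 234 min = 13:03.
The poster session starts at 13:03 − 100 min = 11:23.
The tutorial ends at 11:23 − 52 min = 10:31.
The keynote starts at 10:31 + 316 min = 15:47.
Lunch starts at 15:47 − 70 min = 14:37.
The poster session starts at 11:23 and lunch starts at 14:37, so the poster session is first.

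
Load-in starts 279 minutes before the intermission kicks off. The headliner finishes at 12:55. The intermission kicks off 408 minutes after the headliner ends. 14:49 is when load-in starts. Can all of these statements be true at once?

The intermission starts at 12:55 + 408 min = 19:43.
Load-in starts at 19:43 − 279 min = 15:04.
But load-in is also said to start at 14:49 — a 15-minute conflict.

No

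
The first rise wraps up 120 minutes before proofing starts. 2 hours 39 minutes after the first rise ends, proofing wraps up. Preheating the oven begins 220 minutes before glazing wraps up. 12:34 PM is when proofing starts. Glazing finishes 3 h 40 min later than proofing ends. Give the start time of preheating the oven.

The first rise ends at 12:34 PM − 120 min = 10:34 AM.
Proofing ends at 10:34 AM + 159 min = 1:13 PM.
Glazing ends at 1:13 PM + 220 min = 4:53 PM.
Preheating the oven starts at 4:53 PM − 220 min = 1:13 PM.

1:13 PM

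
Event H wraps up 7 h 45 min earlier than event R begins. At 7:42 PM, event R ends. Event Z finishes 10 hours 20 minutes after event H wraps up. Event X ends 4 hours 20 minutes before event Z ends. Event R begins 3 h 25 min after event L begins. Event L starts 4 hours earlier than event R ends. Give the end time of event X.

Event L starts at 7:42 PM − 240 min = 3:42 PM.
Event R starts at 3:42 PM + 205 min = 7:07 PM.
Event H ends at 7:07 PM − 465 min = 11:22 AM.
Event Z ends at 11:22 AM + 620 min = 9:42 PM.
Event X ends at 9:42 PM − 260 min = 5:22 PM.

5:22 PM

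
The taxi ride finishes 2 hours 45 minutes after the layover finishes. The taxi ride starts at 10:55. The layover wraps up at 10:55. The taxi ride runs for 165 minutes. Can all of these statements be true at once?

The taxi ride ends at 10:55 + 165 min = 13:40.
The taxi ride starts at 13:40 − 165 min = 10:55.
That matches the stated 10:55, so the schedule is consistent.

Yes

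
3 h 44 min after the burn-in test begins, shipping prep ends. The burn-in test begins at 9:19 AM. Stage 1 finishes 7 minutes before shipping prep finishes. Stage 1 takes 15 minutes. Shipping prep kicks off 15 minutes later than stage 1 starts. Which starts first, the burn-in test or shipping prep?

the burn-in test

Shipping prep ends at 9:19 AM + 224 min = 1:03 PM.
Stage 1 ends at 1:03 PM − 7 min = 12:56 PM.
Stage 1 starts at 12:56 PM − 15 min = 12:41 PM.
Shipping prep starts at 12:41 PM + 15 min = 12:56 PM.
The burn-in test starts at 9:19 AM and shipping prep starts at 12:56 PM, so the burn-in test is first.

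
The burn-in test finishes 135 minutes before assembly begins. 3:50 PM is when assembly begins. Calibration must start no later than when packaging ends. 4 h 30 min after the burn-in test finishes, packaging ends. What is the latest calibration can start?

6:05 PM

The burn-in test ends at 3:50 PM − 135 min = 1:35 PM.
Packaging ends at 1:35 PM + 270 min = 6:05 PM.
Calibration is bounded by packaging, so the latest it can start is 6:05 PM.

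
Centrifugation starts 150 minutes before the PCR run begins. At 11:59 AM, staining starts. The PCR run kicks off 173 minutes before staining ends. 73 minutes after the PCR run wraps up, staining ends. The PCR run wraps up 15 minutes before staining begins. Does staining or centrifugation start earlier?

The PCR run ends at 11:59 AM − 15 min = 11:44 AM.
Staining ends at 11:44 AM + 73 min = 12:57 PM.
The PCR run starts at 12:57 PM − 173 min = 10:04 AM.
Centrifugation starts at 10:04 AM − 150 min = 7:34 AM.
Staining starts at 11:59 AM and centrifugation starts at 7:34 AM, so centrifugation is first.

centrifugation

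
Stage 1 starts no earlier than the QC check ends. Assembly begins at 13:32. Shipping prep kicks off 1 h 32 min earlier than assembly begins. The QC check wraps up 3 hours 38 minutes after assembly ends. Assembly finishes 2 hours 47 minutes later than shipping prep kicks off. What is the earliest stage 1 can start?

Shipping prep starts at 13:32 − 92 min = 12:00.
Assembly ends at 12:00 + 167 min = 14:47.
The QC check ends at 14:47 + 218 min = 18:25.
Stage 1 is bounded by the QC check, so the earliest it can start is 18:25.

18:25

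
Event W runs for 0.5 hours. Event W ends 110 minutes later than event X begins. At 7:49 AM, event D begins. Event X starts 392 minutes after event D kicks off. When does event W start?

3:41 PM

Event X starts at 7:49 AM + 392 min = 2:21 PM.
Event W ends at 2:21 PM + 110 min = 4:11 PM.
Event W starts at 4:11 PM − 30 min = 3:41 PM.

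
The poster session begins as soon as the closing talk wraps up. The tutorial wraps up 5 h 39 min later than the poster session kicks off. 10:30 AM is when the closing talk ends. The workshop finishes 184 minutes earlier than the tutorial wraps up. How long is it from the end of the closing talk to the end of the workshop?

2 hours 35 minutes

The poster session starts at 10:30 AM.
The tutorial ends at 10:30 AM + 339 min = 4:09 PM.
The workshop ends at 4:09 PM − 184 min = 1:05 PM.
From 10:30 AM to 1:05 PM is 2 hours 35 minutes.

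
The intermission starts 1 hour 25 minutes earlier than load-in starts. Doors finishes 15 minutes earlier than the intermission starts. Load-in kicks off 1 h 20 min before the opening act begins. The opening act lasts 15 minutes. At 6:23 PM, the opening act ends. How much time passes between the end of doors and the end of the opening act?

3 h 15 min

The opening act starts at 6:23 PM − 15 min = 6:08 PM.
Load-in starts at 6:08 PM − 80 min = 4:48 PM.
The intermission starts at 4:48 PM − 85 min = 3:23 PM.
Doors ends at 3:23 PM − 15 min = 3:08 PM.
From 3:08 PM to 6:23 PM is 3 h 15 min.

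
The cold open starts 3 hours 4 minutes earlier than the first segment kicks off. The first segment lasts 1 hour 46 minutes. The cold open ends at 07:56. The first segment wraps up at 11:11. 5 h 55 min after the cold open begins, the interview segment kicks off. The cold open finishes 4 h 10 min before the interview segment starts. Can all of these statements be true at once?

No

The first segment starts at 11:11 − 106 min = 09:25.
The cold open starts at 09:25 − 184 min = 06:21.
The interview segment starts at 06:21 + 355 min = 12:16.
The cold open ends at 12:16 − 250 min = 08:06.
But the cold open is also said to end at 07:56 — a 10-minute conflict.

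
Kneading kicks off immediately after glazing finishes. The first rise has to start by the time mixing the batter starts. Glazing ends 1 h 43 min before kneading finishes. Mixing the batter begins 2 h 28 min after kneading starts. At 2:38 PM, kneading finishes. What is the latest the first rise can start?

Glazing ends at 2:38 PM − 103 min = 12:55 PM.
So kneading starts at 12:55 PM.
Mixing the batter starts at 12:55 PM + 148 min = 3:23 PM.
The first rise is bounded by mixing the batter, so the latest it can start is 3:23 PM.

3:23 PM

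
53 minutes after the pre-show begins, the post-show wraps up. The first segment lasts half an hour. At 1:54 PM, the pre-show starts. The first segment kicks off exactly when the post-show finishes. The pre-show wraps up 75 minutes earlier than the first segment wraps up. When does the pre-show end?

The post-show ends at 1:54 PM + 53 min = 2:47 PM.
So the first segment starts at 2:47 PM.
The first segment ends at 2:47 PM + 30 min = 3:17 PM.
The pre-show ends at 3:17 PM − 75 min = 2:02 PM.

2:02 PM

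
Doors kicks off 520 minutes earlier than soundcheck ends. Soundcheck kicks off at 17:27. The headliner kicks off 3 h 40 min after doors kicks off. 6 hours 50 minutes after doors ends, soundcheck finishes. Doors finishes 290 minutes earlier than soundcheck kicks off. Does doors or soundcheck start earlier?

doors

Doors ends at 17:27 − 290 min = 12:37.
Soundcheck ends at 12:37 + 410 min = 19:27.
Doors starts at 19:27 − 520 min = 10:47.
Doors starts at 10:47 and soundcheck starts at 17:27, so doors is first.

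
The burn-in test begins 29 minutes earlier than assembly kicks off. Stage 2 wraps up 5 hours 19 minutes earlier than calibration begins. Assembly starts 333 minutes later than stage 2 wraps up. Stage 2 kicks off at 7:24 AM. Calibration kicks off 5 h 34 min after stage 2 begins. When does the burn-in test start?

Calibration starts at 7:24 AM + 334 min = 12:58 PM.
Stage 2 ends at 12:58 PM − 319 min = 7:39 AM.
Assembly starts at 7:39 AM + 333 min = 1:12 PM.
The burn-in test starts at 1:12 PM − 29 min = 12:43 PM.

12:43 PM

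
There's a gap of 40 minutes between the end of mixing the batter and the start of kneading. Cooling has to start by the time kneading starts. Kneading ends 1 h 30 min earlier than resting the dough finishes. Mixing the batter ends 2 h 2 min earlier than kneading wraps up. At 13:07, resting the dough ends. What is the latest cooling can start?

Kneading ends at 13:07 − 90 min = 11:37.
Mixing the batter ends at 11:37 − 122 min = 09:35.
Kneading starts at 09:35 + 40 min = 10:15.
Cooling is bounded by kneading, so the latest it can start is 10:15.

10:15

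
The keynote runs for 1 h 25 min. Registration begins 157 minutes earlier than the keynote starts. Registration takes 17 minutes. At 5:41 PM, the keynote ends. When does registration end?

1:56 PM

The keynote starts at 5:41 PM − 85 min = 4:16 PM.
Registration starts at 4:16 PM − 157 min = 1:39 PM.
Registration ends at 1:39 PM + 17 min = 1:56 PM.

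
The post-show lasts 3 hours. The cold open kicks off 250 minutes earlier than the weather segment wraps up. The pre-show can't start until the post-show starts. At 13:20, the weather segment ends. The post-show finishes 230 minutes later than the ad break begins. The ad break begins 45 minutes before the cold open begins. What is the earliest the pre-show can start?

The cold open starts at 13:20 − 250 min = 09:10.
The ad break starts at 09:10 − 45 min = 08:25.
The post-show ends at 08:25 + 230 min = 12:15.
The post-show starts at 12:15 − 180 min = 09:15.
The pre-show is bounded by the post-show, so the earliest it can start is 09:15.

09:15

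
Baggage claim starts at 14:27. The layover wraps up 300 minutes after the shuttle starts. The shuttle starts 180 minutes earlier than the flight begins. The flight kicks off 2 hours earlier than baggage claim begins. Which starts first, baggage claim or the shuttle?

the shuttle

The flight starts at 14:27 − 120 min = 12:27.
The shuttle starts at 12:27 − 180 min = 09:27.
Baggage claim starts at 14:27 and the shuttle starts at 09:27, so the shuttle is first.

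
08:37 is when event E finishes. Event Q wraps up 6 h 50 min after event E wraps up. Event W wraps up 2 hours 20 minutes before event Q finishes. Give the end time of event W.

13:07

Event Q ends at 08:37 + 410 min = 15:27.
Event W ends at 15:27 − 140 min = 13:07.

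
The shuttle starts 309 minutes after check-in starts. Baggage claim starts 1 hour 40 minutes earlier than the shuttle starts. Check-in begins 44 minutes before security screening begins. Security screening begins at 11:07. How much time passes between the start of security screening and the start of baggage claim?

Check-in starts at 11:07 − 44 min = 10:23.
The shuttle starts at 10:23 + 309 min = 15:32.
Baggage claim starts at 15:32 − 100 min = 13:52.
From 11:07 to 13:52 is 2 hours 45 minutes.

2 hours 45 minutes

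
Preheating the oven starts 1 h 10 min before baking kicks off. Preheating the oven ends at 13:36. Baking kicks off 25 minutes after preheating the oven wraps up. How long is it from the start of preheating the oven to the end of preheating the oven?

Baking starts at 13:36 + 25 min = 14:01.
Preheating the oven starts at 14:01 − 70 min = 12:51.
From 12:51 to 13:36 is 45 minutes.

45 minutes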